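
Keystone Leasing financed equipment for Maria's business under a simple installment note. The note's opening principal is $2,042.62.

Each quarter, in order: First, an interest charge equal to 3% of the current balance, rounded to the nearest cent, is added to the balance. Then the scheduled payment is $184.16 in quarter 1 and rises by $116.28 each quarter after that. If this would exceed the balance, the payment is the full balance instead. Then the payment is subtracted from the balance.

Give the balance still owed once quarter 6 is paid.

Quarter 1: opening $2,042.62; interest $61.28 → $2,103.90; payment $184.16; balance $1,919.74
Quarter 2: opening $1,919.74; interest $57.59 → $1,977.33; payment $300.44; balance $1,676.89
Quarter 3: opening $1,676.89; interest $50.31 → $1,727.20; payment $416.72; balance $1,310.48
Quarter 4: opening $1,310.48; interest $39.31 → $1,349.79; payment $533.00; balance $816.79
Quarter 5: opening $816.79; interest $24.50 → $841.29; payment $649.28; balance $192.01
Quarter 6: opening $192.01; interest $5.76 → $197.77; payment $197.77; balance $0.00

$0.00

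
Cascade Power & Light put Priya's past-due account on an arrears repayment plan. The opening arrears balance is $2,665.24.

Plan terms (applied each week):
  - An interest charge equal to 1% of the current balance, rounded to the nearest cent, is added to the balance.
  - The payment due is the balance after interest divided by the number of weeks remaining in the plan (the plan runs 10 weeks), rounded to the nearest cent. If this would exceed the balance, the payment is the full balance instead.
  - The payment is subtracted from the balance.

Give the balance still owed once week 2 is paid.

Week 1: opening $2,665.24; interest $26.65 → $2,691.89; payment $269.19; balance $2,422.70
Week 2: opening $2,422.70; interest $24.23 → $2,446.93; payment $271.88; balance $2,175.05

$2,175.05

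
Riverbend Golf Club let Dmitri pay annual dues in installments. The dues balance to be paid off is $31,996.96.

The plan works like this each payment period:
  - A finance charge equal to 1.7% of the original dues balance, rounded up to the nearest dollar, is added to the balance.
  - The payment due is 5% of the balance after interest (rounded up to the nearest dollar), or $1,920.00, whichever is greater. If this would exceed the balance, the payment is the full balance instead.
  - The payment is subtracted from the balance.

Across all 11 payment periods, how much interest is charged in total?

Payment period 1: opening $31,996.96; interest $544.00 → $32,540.96; payment $1,920.00; balance $30,620.96
Payment period 2: opening $30,620.96; interest $544.00 → $31,164.96; payment $1,920.00; balance $29,244.96
Payment period 3: opening $29,244.96; interest $544.00 → $29,788.96; payment $1,920.00; balance $27,868.96
Payment period 4: opening $27,868.96; interest $544.00 → $28,412.96; payment $1,920.00; balance $26,492.96
Payment period 5: opening $26,492.96; interest $544.00 → $27,036.96; payment $1,920.00; balance $25,116.96
Payment period 6: opening $25,116.96; interest $544.00 → $25,660.96; payment $1,920.00; balance $23,740.96
Payment period 7: opening $23,740.96; interest $544.00 → $24,284.96; payment $1,920.00; balance $22,364.96
Payment period 8: opening $22,364.96; interest $544.00 → $22,908.96; payment $1,920.00; balance $20,988.96
Payment period 9: opening $20,988.96; interest $544.00 → $21,532.96; payment $1,920.00; balance $19,612.96
Payment period 10: opening $19,612.96; interest $544.00 → $20,156.96; payment $1,920.00; balance $18,236.96
Payment period 11: opening $18,236.96; interest $544.00 → $18,780.96; payment $1,920.00; balance $16,860.96
Total interest: $544.00 + $544.00 + $544.00 + $544.00 + $544.00 + $544.00 + $544.00 + $544.00 + $544.00 + $544.00 + $544.00 = $5,984.00

$5,984.00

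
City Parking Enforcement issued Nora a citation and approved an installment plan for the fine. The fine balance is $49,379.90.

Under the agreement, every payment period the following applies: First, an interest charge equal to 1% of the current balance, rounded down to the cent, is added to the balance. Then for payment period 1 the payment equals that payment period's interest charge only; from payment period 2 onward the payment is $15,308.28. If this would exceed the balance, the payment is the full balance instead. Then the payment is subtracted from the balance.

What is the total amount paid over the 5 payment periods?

$50,954.05

Payment period 1: opening $49,379.90; interest $493.79 → $49,873.69; payment $493.79; balance $49,379.90
Payment period 2: opening $49,379.90; interest $493.79 → $49,873.69; payment $15,308.28; balance $34,565.41
Payment period 3: opening $34,565.41; interest $345.65 → $34,911.06; payment $15,308.28; balance $19,602.78
Payment period 4: opening $19,602.78; interest $196.02 → $19,798.80; payment $15,308.28; balance $4,490.52
Payment period 5: opening $4,490.52; interest $44.90 → $4,535.42; payment $4,535.42; balance $0.00
Total paid: $50,954.05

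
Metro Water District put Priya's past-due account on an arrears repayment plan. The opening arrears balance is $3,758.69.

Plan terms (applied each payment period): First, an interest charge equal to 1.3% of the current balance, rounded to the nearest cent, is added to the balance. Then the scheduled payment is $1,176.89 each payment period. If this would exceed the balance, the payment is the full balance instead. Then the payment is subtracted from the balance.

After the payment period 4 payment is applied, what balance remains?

Payment period 1: opening $3,758.69; interest $48.86 → $3,807.55; payment $1,176.89; balance $2,630.66
Payment period 2: opening $2,630.66; interest $34.20 → $2,664.86; payment $1,176.89; balance $1,487.97
Payment period 3: opening $1,487.97; interest $19.34 → $1,507.31; payment $1,176.89; balance $330.42
Payment period 4: opening $330.42; interest $4.30 → $334.72; payment $334.72; balance $0.00

$0.00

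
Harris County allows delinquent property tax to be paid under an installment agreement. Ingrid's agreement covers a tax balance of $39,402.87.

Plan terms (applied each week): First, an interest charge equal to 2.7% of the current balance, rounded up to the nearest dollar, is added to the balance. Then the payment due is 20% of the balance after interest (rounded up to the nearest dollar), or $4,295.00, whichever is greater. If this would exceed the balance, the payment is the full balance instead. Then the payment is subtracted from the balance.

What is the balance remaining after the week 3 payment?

$21,852.87

# | Opening | Interest | Payment | End bal
1 | $39,402.87 | $1,064.00 | $8,094.00 | $32,372.87
2 | $32,372.87 | $875.00 | $6,650.00 | $26,597.87
3 | $26,597.87 | $719.00 | $5,464.00 | $21,852.87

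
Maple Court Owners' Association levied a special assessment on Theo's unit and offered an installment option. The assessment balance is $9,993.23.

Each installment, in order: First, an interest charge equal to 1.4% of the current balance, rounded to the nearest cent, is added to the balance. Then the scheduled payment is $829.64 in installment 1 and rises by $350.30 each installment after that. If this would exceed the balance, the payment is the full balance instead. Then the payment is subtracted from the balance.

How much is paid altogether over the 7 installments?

$10,590.92

Installment 1: opening $9,993.23; interest $139.91 → $10,133.14; payment $829.64; balance $9,303.50
Installment 2: opening $9,303.50; interest $130.25 → $9,433.75; payment $1,179.94; balance $8,253.81
Installment 3: opening $8,253.81; interest $115.55 → $8,369.36; payment $1,530.24; balance $6,839.12
Installment 4: opening $6,839.12; interest $95.75 → $6,934.87; payment $1,880.54; balance $5,054.33
Installment 5: opening $5,054.33; interest $70.76 → $5,125.09; payment $2,230.84; balance $2,894.25
Installment 6: opening $2,894.25; interest $40.52 → $2,934.77; payment $2,581.14; balance $353.63
Installment 7: opening $353.63; interest $4.95 → $358.58; payment $358.58; balance $0.00
Total paid: $10,590.92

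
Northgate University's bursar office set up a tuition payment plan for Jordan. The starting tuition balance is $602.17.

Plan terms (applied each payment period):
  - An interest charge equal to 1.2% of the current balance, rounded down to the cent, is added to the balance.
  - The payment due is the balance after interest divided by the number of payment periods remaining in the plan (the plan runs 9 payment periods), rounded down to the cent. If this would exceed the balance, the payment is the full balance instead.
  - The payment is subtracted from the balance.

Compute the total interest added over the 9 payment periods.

Payment period 1: $602.17 +$7.22 interest = $609.39; pay $67.71 → $541.68
Payment period 2: $541.68 +$6.50 interest = $548.18; pay $68.52 → $479.66
Payment period 3: $479.66 +$5.75 interest = $485.41; pay $69.34 → $416.07
Payment period 4: $416.07 +$4.99 interest = $421.06; pay $70.17 → $350.89
Payment period 5: $350.89 +$4.21 interest = $355.10; pay $71.02 → $284.08
Payment period 6: $284.08 +$3.40 interest = $287.48; pay $71.87 → $215.61
Payment period 7: $215.61 +$2.58 interest = $218.19; pay $72.73 → $145.46
Payment period 8: $145.46 +$1.74 interest = $147.20; pay $73.60 → $73.60
Payment period 9: $73.60 +$0.88 interest = $74.48; pay $74.48 → $0.00
Total interest: $7.22 + $6.50 + $5.75 + $4.99 + $4.21 + $3.40 + $2.58 + $1.74 + $0.88 = $37.27

$37.27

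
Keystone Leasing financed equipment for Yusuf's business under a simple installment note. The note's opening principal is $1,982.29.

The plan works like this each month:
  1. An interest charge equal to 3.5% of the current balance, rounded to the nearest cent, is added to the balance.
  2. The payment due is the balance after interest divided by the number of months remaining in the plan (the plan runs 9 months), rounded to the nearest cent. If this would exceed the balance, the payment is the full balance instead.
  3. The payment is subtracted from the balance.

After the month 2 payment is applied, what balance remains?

# | Opening | Interest | Payment | End bal
1 | $1,982.29 | $69.38 | $227.96 | $1,823.71
2 | $1,823.71 | $63.83 | $235.94 | $1,651.60

$1,651.60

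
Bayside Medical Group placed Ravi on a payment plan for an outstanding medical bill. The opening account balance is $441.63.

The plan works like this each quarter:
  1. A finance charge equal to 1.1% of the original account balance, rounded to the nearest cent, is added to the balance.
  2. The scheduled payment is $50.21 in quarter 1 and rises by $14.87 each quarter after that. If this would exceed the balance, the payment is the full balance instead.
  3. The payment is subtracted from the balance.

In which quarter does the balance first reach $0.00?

6

Quarter 1: opening $441.63; interest $4.86 → $446.49; payment $50.21; balance $396.28
Quarter 2: opening $396.28; interest $4.86 → $401.14; payment $65.08; balance $336.06
Quarter 3: opening $336.06; interest $4.86 → $340.92; payment $79.95; balance $260.97
Quarter 4: opening $260.97; interest $4.86 → $265.83; payment $94.82; balance $171.01
Quarter 5: opening $171.01; interest $4.86 → $175.87; payment $109.69; balance $66.18
Quarter 6: opening $66.18; interest $4.86 → $71.04; payment $71.04; balance $0.00
Balance reaches $0.00 in quarter 6.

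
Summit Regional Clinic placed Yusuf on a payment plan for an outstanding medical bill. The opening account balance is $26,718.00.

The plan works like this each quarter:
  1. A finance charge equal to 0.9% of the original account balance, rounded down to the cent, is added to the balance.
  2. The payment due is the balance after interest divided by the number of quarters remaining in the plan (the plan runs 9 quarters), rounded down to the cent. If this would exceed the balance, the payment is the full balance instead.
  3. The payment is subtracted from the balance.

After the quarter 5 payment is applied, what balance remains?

Quarter 1: $26,718.00 +$240.46 interest = $26,958.46; pay $2,995.38 → $23,963.08
Quarter 2: $23,963.08 +$240.46 interest = $24,203.54; pay $3,025.44 → $21,178.10
Quarter 3: $21,178.10 +$240.46 interest = $21,418.56; pay $3,059.79 → $18,358.77
Quarter 4: $18,358.77 +$240.46 interest = $18,599.23; pay $3,099.87 → $15,499.36
Quarter 5: $15,499.36 +$240.46 interest = $15,739.82; pay $3,147.96 → $12,591.86

$12,591.86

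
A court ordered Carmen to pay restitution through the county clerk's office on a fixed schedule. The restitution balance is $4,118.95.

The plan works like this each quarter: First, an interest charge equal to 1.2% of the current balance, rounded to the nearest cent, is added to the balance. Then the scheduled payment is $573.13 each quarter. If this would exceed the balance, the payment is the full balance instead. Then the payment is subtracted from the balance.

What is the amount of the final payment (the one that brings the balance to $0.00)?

$322.20

Quarter 1: opening $4,118.95; interest $49.43 → $4,168.38; payment $573.13; balance $3,595.25
Quarter 2: opening $3,595.25; interest $43.14 → $3,638.39; payment $573.13; balance $3,065.26
Quarter 3: opening $3,065.26; interest $36.78 → $3,102.04; payment $573.13; balance $2,528.91
Quarter 4: opening $2,528.91; interest $30.35 → $2,559.26; payment $573.13; balance $1,986.13
Quarter 5: opening $1,986.13; interest $23.83 → $2,009.96; payment $573.13; balance $1,436.83
Quarter 6: opening $1,436.83; interest $17.24 → $1,454.07; payment $573.13; balance $880.94
Quarter 7: opening $880.94; interest $10.57 → $891.51; payment $573.13; balance $318.38
Quarter 8: opening $318.38; interest $3.82 → $322.20; payment $322.20; balance $0.00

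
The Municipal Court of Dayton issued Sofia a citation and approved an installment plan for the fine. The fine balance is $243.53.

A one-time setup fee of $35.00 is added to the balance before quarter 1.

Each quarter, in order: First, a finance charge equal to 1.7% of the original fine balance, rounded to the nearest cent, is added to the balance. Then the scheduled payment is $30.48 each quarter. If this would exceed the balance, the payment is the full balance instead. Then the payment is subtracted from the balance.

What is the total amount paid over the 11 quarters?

Quarter 1: $278.53 +$4.14 interest = $282.67; pay $30.48 → $252.19
Quarter 2: $252.19 +$4.14 interest = $256.33; pay $30.48 → $225.85
Quarter 3: $225.85 +$4.14 interest = $229.99; pay $30.48 → $199.51
Quarter 4: $199.51 +$4.14 interest = $203.65; pay $30.48 → $173.17
Quarter 5: $173.17 +$4.14 interest = $177.31; pay $30.48 → $146.83
Quarter 6: $146.83 +$4.14 interest = $150.97; pay $30.48 → $120.49
Quarter 7: $120.49 +$4.14 interest = $124.63; pay $30.48 → $94.15
Quarter 8: $94.15 +$4.14 interest = $98.29; pay $30.48 → $67.81
Quarter 9: $67.81 +$4.14 interest = $71.95; pay $30.48 → $41.47
Quarter 10: $41.47 +$4.14 interest = $45.61; pay $30.48 → $15.13
Quarter 11: $15.13 +$4.14 interest = $19.27; pay $19.27 → $0.00
Total paid: $324.07

$324.07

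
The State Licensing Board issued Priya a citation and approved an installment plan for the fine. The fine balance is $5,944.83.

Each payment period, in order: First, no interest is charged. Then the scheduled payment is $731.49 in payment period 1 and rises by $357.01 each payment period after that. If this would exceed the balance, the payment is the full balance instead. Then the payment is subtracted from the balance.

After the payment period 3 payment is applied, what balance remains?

Payment period 1: opening $5,944.83; payment $731.49; balance $5,213.34
Payment period 2: opening $5,213.34; payment $1,088.50; balance $4,124.84
Payment period 3: opening $4,124.84; payment $1,445.51; balance $2,679.33

$2,679.33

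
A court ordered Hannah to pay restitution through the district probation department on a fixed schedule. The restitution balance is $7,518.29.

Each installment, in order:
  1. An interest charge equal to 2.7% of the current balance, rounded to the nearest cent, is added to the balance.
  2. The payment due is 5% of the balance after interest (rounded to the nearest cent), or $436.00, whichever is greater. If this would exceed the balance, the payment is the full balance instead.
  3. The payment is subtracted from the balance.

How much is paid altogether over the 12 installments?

# | Opening | Interest | Payment | End bal
1 | $7,518.29 | $202.99 | $436.00 | $7,285.28
2 | $7,285.28 | $196.70 | $436.00 | $7,045.98
3 | $7,045.98 | $190.24 | $436.00 | $6,800.22
4 | $6,800.22 | $183.61 | $436.00 | $6,547.83
5 | $6,547.83 | $176.79 | $436.00 | $6,288.62
6 | $6,288.62 | $169.79 | $436.00 | $6,022.41
7 | $6,022.41 | $162.61 | $436.00 | $5,749.02
8 | $5,749.02 | $155.22 | $436.00 | $5,468.24
9 | $5,468.24 | $147.64 | $436.00 | $5,179.88
10 | $5,179.88 | $139.86 | $436.00 | $4,883.74
11 | $4,883.74 | $131.86 | $436.00 | $4,579.60
12 | $4,579.60 | $123.65 | $436.00 | $4,267.25
Total paid: $5,232.00

$5,232.00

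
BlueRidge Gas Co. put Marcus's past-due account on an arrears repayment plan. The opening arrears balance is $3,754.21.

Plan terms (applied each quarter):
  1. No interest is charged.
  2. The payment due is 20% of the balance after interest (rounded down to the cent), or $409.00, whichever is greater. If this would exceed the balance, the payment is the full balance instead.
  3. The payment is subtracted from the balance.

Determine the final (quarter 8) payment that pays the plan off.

Quarter 1: opening $3,754.21; payment $750.84; balance $3,003.37
Quarter 2: opening $3,003.37; payment $600.67; balance $2,402.70
Quarter 3: opening $2,402.70; payment $480.54; balance $1,922.16
Quarter 4: opening $1,922.16; payment $409.00; balance $1,513.16
Quarter 5: opening $1,513.16; payment $409.00; balance $1,104.16
Quarter 6: opening $1,104.16; payment $409.00; balance $695.16
Quarter 7: opening $695.16; payment $409.00; balance $286.16
Quarter 8: opening $286.16; payment $286.16; balance $0.00

$286.16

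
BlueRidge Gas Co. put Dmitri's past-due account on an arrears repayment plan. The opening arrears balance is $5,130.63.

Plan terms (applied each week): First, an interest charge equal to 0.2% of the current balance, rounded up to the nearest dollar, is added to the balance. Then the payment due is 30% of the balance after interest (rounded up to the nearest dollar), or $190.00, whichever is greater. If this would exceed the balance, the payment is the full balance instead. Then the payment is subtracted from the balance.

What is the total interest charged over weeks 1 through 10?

Week 1: $5,130.63 +$11.00 interest = $5,141.63; pay $1,543.00 → $3,598.63
Week 2: $3,598.63 +$8.00 interest = $3,606.63; pay $1,082.00 → $2,524.63
Week 3: $2,524.63 +$6.00 interest = $2,530.63; pay $760.00 → $1,770.63
Week 4: $1,770.63 +$4.00 interest = $1,774.63; pay $533.00 → $1,241.63
Week 5: $1,241.63 +$3.00 interest = $1,244.63; pay $374.00 → $870.63
Week 6: $870.63 +$2.00 interest = $872.63; pay $262.00 → $610.63
Week 7: $610.63 +$2.00 interest = $612.63; pay $190.00 → $422.63
Week 8: $422.63 +$1.00 interest = $423.63; pay $190.00 → $233.63
Week 9: $233.63 +$1.00 interest = $234.63; pay $190.00 → $44.63
Week 10: $44.63 +$1.00 interest = $45.63; pay $45.63 → $0.00
Total interest: $11.00 + $8.00 + $6.00 + $4.00 + $3.00 + $2.00 + $2.00 + $1.00 + $1.00 + $1.00 = $39.00

$39.00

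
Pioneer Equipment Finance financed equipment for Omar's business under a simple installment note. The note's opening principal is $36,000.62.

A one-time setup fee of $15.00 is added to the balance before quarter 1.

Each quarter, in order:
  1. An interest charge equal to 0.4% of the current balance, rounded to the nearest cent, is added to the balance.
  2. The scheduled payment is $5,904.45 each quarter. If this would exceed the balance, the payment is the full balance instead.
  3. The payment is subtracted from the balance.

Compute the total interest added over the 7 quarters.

Quarter 1: opening $36,015.62; interest $144.06 → $36,159.68; payment $5,904.45; balance $30,255.23
Quarter 2: opening $30,255.23; interest $121.02 → $30,376.25; payment $5,904.45; balance $24,471.80
Quarter 3: opening $24,471.80; interest $97.89 → $24,569.69; payment $5,904.45; balance $18,665.24
Quarter 4: opening $18,665.24; interest $74.66 → $18,739.90; payment $5,904.45; balance $12,835.45
Quarter 5: opening $12,835.45; interest $51.34 → $12,886.79; payment $5,904.45; balance $6,982.34
Quarter 6: opening $6,982.34; interest $27.93 → $7,010.27; payment $5,904.45; balance $1,105.82
Quarter 7: opening $1,105.82; interest $4.42 → $1,110.24; payment $1,110.24; balance $0.00
Total interest: $144.06 + $121.02 + $97.89 + $74.66 + $51.34 + $27.93 + $4.42 = $521.32

$521.32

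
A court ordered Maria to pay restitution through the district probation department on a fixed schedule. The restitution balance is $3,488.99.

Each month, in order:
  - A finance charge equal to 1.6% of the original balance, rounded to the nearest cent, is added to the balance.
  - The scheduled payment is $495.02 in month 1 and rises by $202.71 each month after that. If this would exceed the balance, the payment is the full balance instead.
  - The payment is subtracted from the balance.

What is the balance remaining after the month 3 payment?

Month 1: $3,488.99 +$55.82 interest = $3,544.81; pay $495.02 → $3,049.79
Month 2: $3,049.79 +$55.82 interest = $3,105.61; pay $697.73 → $2,407.88
Month 3: $2,407.88 +$55.82 interest = $2,463.70; pay $900.44 → $1,563.26

$1,563.26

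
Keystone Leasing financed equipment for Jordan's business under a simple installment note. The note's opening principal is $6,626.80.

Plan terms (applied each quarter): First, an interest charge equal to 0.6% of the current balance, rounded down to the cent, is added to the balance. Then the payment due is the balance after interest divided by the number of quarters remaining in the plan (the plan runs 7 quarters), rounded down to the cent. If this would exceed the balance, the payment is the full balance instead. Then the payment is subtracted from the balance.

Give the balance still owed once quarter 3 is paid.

Quarter 1: $6,626.80 +$39.76 interest = $6,666.56; pay $952.36 → $5,714.20
Quarter 2: $5,714.20 +$34.28 interest = $5,748.48; pay $958.08 → $4,790.40
Quarter 3: $4,790.40 +$28.74 interest = $4,819.14; pay $963.82 → $3,855.32

$3,855.32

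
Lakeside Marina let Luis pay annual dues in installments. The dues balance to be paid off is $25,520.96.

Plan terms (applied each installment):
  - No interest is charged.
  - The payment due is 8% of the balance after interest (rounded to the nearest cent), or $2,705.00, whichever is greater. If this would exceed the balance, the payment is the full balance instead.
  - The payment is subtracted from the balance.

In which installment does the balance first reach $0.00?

# | Opening | Payment | End bal
1 | $25,520.96 | $2,705.00 | $22,815.96
2 | $22,815.96 | $2,705.00 | $20,110.96
3 | $20,110.96 | $2,705.00 | $17,405.96
4 | $17,405.96 | $2,705.00 | $14,700.96
5 | $14,700.96 | $2,705.00 | $11,995.96
6 | $11,995.96 | $2,705.00 | $9,290.96
7 | $9,290.96 | $2,705.00 | $6,585.96
8 | $6,585.96 | $2,705.00 | $3,880.96
9 | $3,880.96 | $2,705.00 | $1,175.96
10 | $1,175.96 | $1,175.96 | $0.00
Balance reaches $0.00 in installment 10.

10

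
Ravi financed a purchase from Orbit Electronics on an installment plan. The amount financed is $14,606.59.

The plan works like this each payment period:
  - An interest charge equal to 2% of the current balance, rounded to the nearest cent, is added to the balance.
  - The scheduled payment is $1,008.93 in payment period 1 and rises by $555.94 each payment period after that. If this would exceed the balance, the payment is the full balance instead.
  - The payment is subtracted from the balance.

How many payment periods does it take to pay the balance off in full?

7

# | Opening | Interest | Payment | End bal
1 | $14,606.59 | $292.13 | $1,008.93 | $13,889.79
2 | $13,889.79 | $277.80 | $1,564.87 | $12,602.72
3 | $12,602.72 | $252.05 | $2,120.81 | $10,733.96
4 | $10,733.96 | $214.68 | $2,676.75 | $8,271.89
5 | $8,271.89 | $165.44 | $3,232.69 | $5,204.64
6 | $5,204.64 | $104.09 | $3,788.63 | $1,520.10
7 | $1,520.10 | $30.40 | $1,550.50 | $0.00
Balance reaches $0.00 in payment period 7.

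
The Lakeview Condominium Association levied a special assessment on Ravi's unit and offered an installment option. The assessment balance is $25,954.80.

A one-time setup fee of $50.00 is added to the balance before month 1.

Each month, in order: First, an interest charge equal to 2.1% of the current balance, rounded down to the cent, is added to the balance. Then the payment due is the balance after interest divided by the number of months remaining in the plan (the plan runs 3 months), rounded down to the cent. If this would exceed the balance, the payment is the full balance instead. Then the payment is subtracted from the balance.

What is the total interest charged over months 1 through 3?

$1,107.56

Month 1: $26,004.80 +$546.10 interest = $26,550.90; pay $8,850.30 → $17,700.60
Month 2: $17,700.60 +$371.71 interest = $18,072.31; pay $9,036.15 → $9,036.16
Month 3: $9,036.16 +$189.75 interest = $9,225.91; pay $9,225.91 → $0.00
Total interest: $546.10 + $371.71 + $189.75 = $1,107.56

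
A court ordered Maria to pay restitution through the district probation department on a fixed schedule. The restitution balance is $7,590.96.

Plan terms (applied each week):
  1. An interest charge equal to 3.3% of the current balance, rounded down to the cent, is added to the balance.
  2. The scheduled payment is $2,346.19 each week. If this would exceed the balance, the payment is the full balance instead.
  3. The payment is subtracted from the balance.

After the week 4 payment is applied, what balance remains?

$0.00

Week 1: opening $7,590.96; interest $250.50 → $7,841.46; payment $2,346.19; balance $5,495.27
Week 2: opening $5,495.27; interest $181.34 → $5,676.61; payment $2,346.19; balance $3,330.42
Week 3: opening $3,330.42; interest $109.90 → $3,440.32; payment $2,346.19; balance $1,094.13
Week 4: opening $1,094.13; interest $36.10 → $1,130.23; payment $1,130.23; balance $0.00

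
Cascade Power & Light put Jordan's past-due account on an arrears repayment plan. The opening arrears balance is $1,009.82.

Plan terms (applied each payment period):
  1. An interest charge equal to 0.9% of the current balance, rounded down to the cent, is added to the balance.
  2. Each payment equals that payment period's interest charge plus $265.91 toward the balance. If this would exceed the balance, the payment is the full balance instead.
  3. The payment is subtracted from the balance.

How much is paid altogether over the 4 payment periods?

$1,031.79

# | Opening | Interest | Payment | End bal
1 | $1,009.82 | $9.08 | $274.99 | $743.91
2 | $743.91 | $6.69 | $272.60 | $478.00
3 | $478.00 | $4.30 | $270.21 | $212.09
4 | $212.09 | $1.90 | $213.99 | $0.00
Total paid: $1,031.79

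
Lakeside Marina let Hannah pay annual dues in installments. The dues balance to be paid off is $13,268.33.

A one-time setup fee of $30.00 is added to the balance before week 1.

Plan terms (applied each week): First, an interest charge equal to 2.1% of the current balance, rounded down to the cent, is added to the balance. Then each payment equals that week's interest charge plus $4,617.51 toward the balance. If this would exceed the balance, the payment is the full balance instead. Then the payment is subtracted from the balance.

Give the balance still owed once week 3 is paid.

$0.00

Week 1: opening $13,298.33; interest $279.26 → $13,577.59; payment $4,896.77; balance $8,680.82
Week 2: opening $8,680.82; interest $182.29 → $8,863.11; payment $4,799.80; balance $4,063.31
Week 3: opening $4,063.31; interest $85.32 → $4,148.63; payment $4,148.63; balance $0.00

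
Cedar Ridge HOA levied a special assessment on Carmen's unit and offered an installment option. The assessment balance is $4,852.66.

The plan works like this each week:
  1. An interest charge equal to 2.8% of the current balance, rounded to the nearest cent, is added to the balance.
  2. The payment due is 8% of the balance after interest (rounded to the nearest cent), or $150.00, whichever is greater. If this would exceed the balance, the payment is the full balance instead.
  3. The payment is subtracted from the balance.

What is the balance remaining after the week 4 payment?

Week 1: $4,852.66 +$135.87 interest = $4,988.53; pay $399.08 → $4,589.45
Week 2: $4,589.45 +$128.50 interest = $4,717.95; pay $377.44 → $4,340.51
Week 3: $4,340.51 +$121.53 interest = $4,462.04; pay $356.96 → $4,105.08
Week 4: $4,105.08 +$114.94 interest = $4,220.02; pay $337.60 → $3,882.42

$3,882.42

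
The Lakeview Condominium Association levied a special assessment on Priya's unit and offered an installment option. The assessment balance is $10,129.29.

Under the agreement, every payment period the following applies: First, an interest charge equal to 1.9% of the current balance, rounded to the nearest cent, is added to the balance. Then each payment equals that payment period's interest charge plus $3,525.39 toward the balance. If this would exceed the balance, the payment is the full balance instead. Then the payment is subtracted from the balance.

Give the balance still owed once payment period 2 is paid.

# | Opening | Interest | Payment | End bal
1 | $10,129.29 | $192.46 | $3,717.85 | $6,603.90
2 | $6,603.90 | $125.47 | $3,650.86 | $3,078.51

$3,078.51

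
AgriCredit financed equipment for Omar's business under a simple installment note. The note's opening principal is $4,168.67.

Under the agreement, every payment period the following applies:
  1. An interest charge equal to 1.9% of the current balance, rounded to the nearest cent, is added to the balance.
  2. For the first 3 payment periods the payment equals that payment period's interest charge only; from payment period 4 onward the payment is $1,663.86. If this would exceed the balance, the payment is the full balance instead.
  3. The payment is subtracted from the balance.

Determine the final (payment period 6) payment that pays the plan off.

$987.67

Payment period 1: $4,168.67 +$79.20 interest = $4,247.87; pay $79.20 → $4,168.67
Payment period 2: $4,168.67 +$79.20 interest = $4,247.87; pay $79.20 → $4,168.67
Payment period 3: $4,168.67 +$79.20 interest = $4,247.87; pay $79.20 → $4,168.67
Payment period 4: $4,168.67 +$79.20 interest = $4,247.87; pay $1,663.86 → $2,584.01
Payment period 5: $2,584.01 +$49.10 interest = $2,633.11; pay $1,663.86 → $969.25
Payment period 6: $969.25 +$18.42 interest = $987.67; pay $987.67 → $0.00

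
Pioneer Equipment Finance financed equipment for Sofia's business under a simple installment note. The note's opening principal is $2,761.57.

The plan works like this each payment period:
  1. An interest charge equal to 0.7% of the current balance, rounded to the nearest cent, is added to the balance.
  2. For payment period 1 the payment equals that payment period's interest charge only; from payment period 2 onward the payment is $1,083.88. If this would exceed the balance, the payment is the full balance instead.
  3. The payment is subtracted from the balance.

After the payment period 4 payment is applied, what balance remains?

Payment period 1: opening $2,761.57; interest $19.33 → $2,780.90; payment $19.33; balance $2,761.57
Payment period 2: opening $2,761.57; interest $19.33 → $2,780.90; payment $1,083.88; balance $1,697.02
Payment period 3: opening $1,697.02; interest $11.88 → $1,708.90; payment $1,083.88; balance $625.02
Payment period 4: opening $625.02; interest $4.38 → $629.40; payment $629.40; balance $0.00

$0.00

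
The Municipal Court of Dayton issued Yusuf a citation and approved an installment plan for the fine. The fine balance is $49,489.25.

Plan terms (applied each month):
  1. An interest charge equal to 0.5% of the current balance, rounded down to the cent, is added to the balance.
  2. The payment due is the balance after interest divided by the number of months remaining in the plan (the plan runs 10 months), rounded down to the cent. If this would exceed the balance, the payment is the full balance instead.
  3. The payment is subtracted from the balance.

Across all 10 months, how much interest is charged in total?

$1,381.53

# | Opening | Interest | Payment | End bal
1 | $49,489.25 | $247.44 | $4,973.66 | $44,763.03
2 | $44,763.03 | $223.81 | $4,998.53 | $39,988.31
3 | $39,988.31 | $199.94 | $5,023.53 | $35,164.72
4 | $35,164.72 | $175.82 | $5,048.64 | $30,291.90
5 | $30,291.90 | $151.45 | $5,073.89 | $25,369.46
6 | $25,369.46 | $126.84 | $5,099.26 | $20,397.04
7 | $20,397.04 | $101.98 | $5,124.75 | $15,374.27
8 | $15,374.27 | $76.87 | $5,150.38 | $10,300.76
9 | $10,300.76 | $51.50 | $5,176.13 | $5,176.13
10 | $5,176.13 | $25.88 | $5,202.01 | $0.00
Total interest: $247.44 + $223.81 + $199.94 + $175.82 + $151.45 + $126.84 + $101.98 + $76.87 + $51.50 + $25.88 = $1,381.53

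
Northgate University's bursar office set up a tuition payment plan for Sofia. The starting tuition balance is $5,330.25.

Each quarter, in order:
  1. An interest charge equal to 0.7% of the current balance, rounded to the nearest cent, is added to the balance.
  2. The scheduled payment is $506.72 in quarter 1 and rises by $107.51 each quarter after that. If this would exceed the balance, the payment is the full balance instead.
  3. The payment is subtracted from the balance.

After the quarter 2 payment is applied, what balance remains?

$4,280.64

# | Opening | Interest | Payment | End bal
1 | $5,330.25 | $37.31 | $506.72 | $4,860.84
2 | $4,860.84 | $34.03 | $614.23 | $4,280.64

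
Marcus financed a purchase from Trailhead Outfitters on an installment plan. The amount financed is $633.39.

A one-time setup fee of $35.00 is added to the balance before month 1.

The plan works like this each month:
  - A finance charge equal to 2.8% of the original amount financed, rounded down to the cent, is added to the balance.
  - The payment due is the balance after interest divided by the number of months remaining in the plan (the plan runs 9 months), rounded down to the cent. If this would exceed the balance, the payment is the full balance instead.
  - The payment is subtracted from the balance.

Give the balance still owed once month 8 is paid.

$106.70

Month 1: $668.39 +$17.73 interest = $686.12; pay $76.23 → $609.89
Month 2: $609.89 +$17.73 interest = $627.62; pay $78.45 → $549.17
Month 3: $549.17 +$17.73 interest = $566.90; pay $80.98 → $485.92
Month 4: $485.92 +$17.73 interest = $503.65; pay $83.94 → $419.71
Month 5: $419.71 +$17.73 interest = $437.44; pay $87.48 → $349.96
Month 6: $349.96 +$17.73 interest = $367.69; pay $91.92 → $275.77
Month 7: $275.77 +$17.73 interest = $293.50; pay $97.83 → $195.67
Month 8: $195.67 +$17.73 interest = $213.40; pay $106.70 → $106.70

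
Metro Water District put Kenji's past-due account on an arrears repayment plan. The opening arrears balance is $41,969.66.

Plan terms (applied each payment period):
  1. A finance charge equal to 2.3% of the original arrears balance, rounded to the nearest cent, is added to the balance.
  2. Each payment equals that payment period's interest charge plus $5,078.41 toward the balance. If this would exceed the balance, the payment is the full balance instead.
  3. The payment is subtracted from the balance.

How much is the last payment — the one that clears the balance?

$2,307.68

Payment period 1: opening $41,969.66; interest $965.30 → $42,934.96; payment $6,043.71; balance $36,891.25
Payment period 2: opening $36,891.25; interest $965.30 → $37,856.55; payment $6,043.71; balance $31,812.84
Payment period 3: opening $31,812.84; interest $965.30 → $32,778.14; payment $6,043.71; balance $26,734.43
Payment period 4: opening $26,734.43; interest $965.30 → $27,699.73; payment $6,043.71; balance $21,656.02
Payment period 5: opening $21,656.02; interest $965.30 → $22,621.32; payment $6,043.71; balance $16,577.61
Payment period 6: opening $16,577.61; interest $965.30 → $17,542.91; payment $6,043.71; balance $11,499.20
Payment period 7: opening $11,499.20; interest $965.30 → $12,464.50; payment $6,043.71; balance $6,420.79
Payment period 8: opening $6,420.79; interest $965.30 → $7,386.09; payment $6,043.71; balance $1,342.38
Payment period 9: opening $1,342.38; interest $965.30 → $2,307.68; payment $2,307.68; balance $0.00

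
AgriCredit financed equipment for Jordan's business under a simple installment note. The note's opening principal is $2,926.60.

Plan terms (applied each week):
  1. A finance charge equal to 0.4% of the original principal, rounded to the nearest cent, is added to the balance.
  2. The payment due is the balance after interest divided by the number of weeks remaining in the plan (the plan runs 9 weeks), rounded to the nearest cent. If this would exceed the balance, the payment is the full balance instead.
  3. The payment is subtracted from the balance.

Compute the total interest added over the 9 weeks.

$105.39

Week 1: opening $2,926.60; interest $11.71 → $2,938.31; payment $326.48; balance $2,611.83
Week 2: opening $2,611.83; interest $11.71 → $2,623.54; payment $327.94; balance $2,295.60
Week 3: opening $2,295.60; interest $11.71 → $2,307.31; payment $329.62; balance $1,977.69
Week 4: opening $1,977.69; interest $11.71 → $1,989.40; payment $331.57; balance $1,657.83
Week 5: opening $1,657.83; interest $11.71 → $1,669.54; payment $333.91; balance $1,335.63
Week 6: opening $1,335.63; interest $11.71 → $1,347.34; payment $336.84; balance $1,010.50
Week 7: opening $1,010.50; interest $11.71 → $1,022.21; payment $340.74; balance $681.47
Week 8: opening $681.47; interest $11.71 → $693.18; payment $346.59; balance $346.59
Week 9: opening $346.59; interest $11.71 → $358.30; payment $358.30; balance $0.00
Total interest: $11.71 + $11.71 + $11.71 + $11.71 + $11.71 + $11.71 + $11.71 + $11.71 + $11.71 = $105.39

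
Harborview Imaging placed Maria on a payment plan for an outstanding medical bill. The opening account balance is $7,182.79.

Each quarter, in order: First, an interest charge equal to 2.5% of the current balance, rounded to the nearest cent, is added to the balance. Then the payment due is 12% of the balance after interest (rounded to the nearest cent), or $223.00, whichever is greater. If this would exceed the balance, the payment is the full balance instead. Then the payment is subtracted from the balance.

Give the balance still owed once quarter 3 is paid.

Quarter 1: $7,182.79 +$179.57 interest = $7,362.36; pay $883.48 → $6,478.88
Quarter 2: $6,478.88 +$161.97 interest = $6,640.85; pay $796.90 → $5,843.95
Quarter 3: $5,843.95 +$146.10 interest = $5,990.05; pay $718.81 → $5,271.24

$5,271.24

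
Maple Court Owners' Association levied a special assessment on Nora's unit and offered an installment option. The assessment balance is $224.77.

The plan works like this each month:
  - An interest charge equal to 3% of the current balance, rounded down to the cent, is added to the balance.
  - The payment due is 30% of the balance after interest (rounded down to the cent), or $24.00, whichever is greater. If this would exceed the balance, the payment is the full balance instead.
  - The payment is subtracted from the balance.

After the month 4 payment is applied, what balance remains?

Month 1: $224.77 +$6.74 interest = $231.51; pay $69.45 → $162.06
Month 2: $162.06 +$4.86 interest = $166.92; pay $50.07 → $116.85
Month 3: $116.85 +$3.50 interest = $120.35; pay $36.10 → $84.25
Month 4: $84.25 +$2.52 interest = $86.77; pay $26.03 → $60.74

$60.74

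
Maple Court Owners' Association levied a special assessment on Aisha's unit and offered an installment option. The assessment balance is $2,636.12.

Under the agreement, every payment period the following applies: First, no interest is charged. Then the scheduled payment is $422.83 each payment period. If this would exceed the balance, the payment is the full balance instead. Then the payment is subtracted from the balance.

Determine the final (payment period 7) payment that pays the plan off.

Payment period 1: $2,636.12 − $422.83 → $2,213.29
Payment period 2: $2,213.29 − $422.83 → $1,790.46
Payment period 3: $1,790.46 − $422.83 → $1,367.63
Payment period 4: $1,367.63 − $422.83 → $944.80
Payment period 5: $944.80 − $422.83 → $521.97
Payment period 6: $521.97 − $422.83 → $99.14
Payment period 7: $99.14 − $99.14 → $0.00

$99.14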